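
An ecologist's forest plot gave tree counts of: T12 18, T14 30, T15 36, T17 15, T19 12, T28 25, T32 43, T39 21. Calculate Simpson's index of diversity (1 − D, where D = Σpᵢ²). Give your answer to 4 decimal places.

0.8549

Total N = 18+30+36+15+12+25+43+21 = 200, so the proportions are 0.09, 0.15, 0.18, 0.075, 0.06, 0.125, 0.215, 0.105 (working shown to 6 dp, full precision carried).
D = 0.09² + 0.15² + 0.18² + 0.075² + 0.06² + 0.125² + 0.215² + 0.105² = 0.008100 + 0.022500 + 0.032400 + 0.005625 + 0.003600 + 0.015625 + 0.046225 + 0.011025 = 0.145100.
So 1 − D = 0.854900, i.e. 0.8549 to 4 decimal places.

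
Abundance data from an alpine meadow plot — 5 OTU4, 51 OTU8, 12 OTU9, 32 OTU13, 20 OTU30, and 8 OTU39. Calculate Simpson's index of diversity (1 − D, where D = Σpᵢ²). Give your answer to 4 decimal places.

0.7401

Total N = 5+51+12+32+20+8 = 128, so the proportions are 0.039062, 0.398438, 0.09375, 0.25, 0.15625, 0.0625 (working shown to 6 dp, full precision carried).
D = 0.039062² + 0.398438² + 0.09375² + 0.25² + 0.15625² + 0.0625² = 0.001526 + 0.158752 + 0.008789 + 0.062500 + 0.024414 + 0.003906 = 0.259888.
So 1 − D = 0.740112, i.e. 0.7401 to 4 decimal places.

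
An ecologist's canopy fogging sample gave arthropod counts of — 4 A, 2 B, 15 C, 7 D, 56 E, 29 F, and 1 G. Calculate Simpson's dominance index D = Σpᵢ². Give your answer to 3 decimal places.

Total N = 4+2+15+7+56+29+1 = 114, so the proportions are 0.03509, 0.01754, 0.13158, 0.0614, 0.49123, 0.25439, 0.00877 (working shown to 5 dp, full precision carried).
D = 0.03509² + 0.01754² + 0.13158² + 0.0614² + 0.49123² + 0.25439² + 0.00877² = 0.00123 + 0.00031 + 0.01731 + 0.00377 + 0.24131 + 0.06471 + 0.00008 = 0.32872.
To 3 decimal places, D = 0.329.

0.329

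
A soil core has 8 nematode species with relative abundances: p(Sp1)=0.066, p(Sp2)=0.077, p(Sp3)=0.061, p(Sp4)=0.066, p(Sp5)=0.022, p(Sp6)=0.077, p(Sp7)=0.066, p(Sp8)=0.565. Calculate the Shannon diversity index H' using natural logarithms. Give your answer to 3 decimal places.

1.510

Each pᵢ ln pᵢ term (working shown to 5 dp, full precision carried): 0.066×(-2.71810)=-0.17939, 0.077×(-2.56395)=-0.19742, 0.061×(-2.79688)=-0.17061, 0.066×(-2.71810)=-0.17939, 0.022×(-3.81671)=-0.08397, 0.077×(-2.56395)=-0.19742, 0.066×(-2.71810)=-0.17939, 0.565×(-0.57093)=-0.32258.
Sum = -1.51018, so H' = 1.510.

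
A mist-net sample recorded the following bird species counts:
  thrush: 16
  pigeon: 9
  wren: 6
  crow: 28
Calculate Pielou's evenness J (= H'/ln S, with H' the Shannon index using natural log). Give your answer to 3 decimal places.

Total N = 16+9+6+28 = 59, so the proportions are 0.27119, 0.15254, 0.10169, 0.47458 (working shown to 5 dp, full precision carried).
H' = −Σ pᵢ ln pᵢ = −((-0.35388) + (-0.28683) + (-0.23245) + (-0.35372)) = 1.22688.
With S = 4 species, ln S = 1.38629, so J = 1.22688/1.38629 = 0.88501, i.e. 0.885 to 3 decimal places.

0.885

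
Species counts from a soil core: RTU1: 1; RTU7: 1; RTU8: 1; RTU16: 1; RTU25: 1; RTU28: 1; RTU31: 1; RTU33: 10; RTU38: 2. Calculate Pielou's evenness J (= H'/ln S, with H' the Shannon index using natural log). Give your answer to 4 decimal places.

0.7553

Total N = 1+1+1+1+1+1+1+10+2 = 19, so the proportions are 0.052632, 0.052632, 0.052632, 0.052632, 0.052632, 0.052632, 0.052632, 0.526316, 0.105263 (working shown to 6 dp, full precision carried).
H' = −Σ pᵢ ln pᵢ = −((-0.154970) + (-0.154970) + (-0.154970) + (-0.154970) + (-0.154970) + (-0.154970) + (-0.154970) + (-0.337818) + (-0.236978)) = 1.659589.
With S = 9 species, ln S = 2.197225, so J = 1.659589/2.197225 = 0.755312, i.e. 0.7553 to 4 decimal places.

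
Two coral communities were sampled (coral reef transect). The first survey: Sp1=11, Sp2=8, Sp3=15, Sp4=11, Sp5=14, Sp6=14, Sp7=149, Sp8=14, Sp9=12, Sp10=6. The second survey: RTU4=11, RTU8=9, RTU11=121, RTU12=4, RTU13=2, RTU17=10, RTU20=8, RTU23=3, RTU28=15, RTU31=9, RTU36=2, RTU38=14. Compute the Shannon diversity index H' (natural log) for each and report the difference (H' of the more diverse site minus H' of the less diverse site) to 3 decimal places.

The first survey: N=254, proportions 0.04331, 0.0315, 0.05906, 0.04331, 0.05512, 0.05512, 0.58661, 0.05512, 0.04724, 0.02362, giving H' = 1.57274 (working shown to 5 dp, full precision carried).
The second survey: N=208, proportions 0.05288, 0.04327, 0.58173, 0.01923, 0.00962, 0.04808, 0.03846, 0.01442, 0.07212, 0.04327, 0.00962, 0.06731, giving H' = 1.61129.
Difference = |1.57274 − 1.61129| = 0.03855, i.e. 0.039 to 3 decimal places.

0.039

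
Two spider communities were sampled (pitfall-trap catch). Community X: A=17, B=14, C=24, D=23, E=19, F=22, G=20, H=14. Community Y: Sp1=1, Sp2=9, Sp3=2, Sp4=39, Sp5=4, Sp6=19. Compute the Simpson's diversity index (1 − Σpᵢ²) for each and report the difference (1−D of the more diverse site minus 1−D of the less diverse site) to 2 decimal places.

0.23

Community X: N=153, proportions 0.1111, 0.0915, 0.1569, 0.1503, 0.1242, 0.1438, 0.1307, 0.0915, giving 1−D = 0.8705 (working shown to 4 dp, full precision carried).
Community Y: N=74, proportions 0.0135, 0.1216, 0.027, 0.527, 0.0541, 0.2568, giving 1−D = 0.6377.
Difference = |0.8705 − 0.6377| = 0.2328, i.e. 0.23 to 2 decimal places.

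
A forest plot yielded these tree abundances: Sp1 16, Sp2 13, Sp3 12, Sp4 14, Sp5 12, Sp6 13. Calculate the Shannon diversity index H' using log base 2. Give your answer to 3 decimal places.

2.578

Total N = 16+13+12+14+12+13 = 80, so the proportions are 0.2, 0.1625, 0.15, 0.175, 0.15, 0.1625 (working shown to 5 dp, full precision carried).
Each pᵢ log₂ pᵢ term: 0.2×(-2.32193)=-0.46439, 0.1625×(-2.62149)=-0.42599, 0.15×(-2.73697)=-0.41054, 0.175×(-2.51457)=-0.44005, 0.15×(-2.73697)=-0.41054, 0.1625×(-2.62149)=-0.42599.
Sum = -2.57751, so H' = 2.578.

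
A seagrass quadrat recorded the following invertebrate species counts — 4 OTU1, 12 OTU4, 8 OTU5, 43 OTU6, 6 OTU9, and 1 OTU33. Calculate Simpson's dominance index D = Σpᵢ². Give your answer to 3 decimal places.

Total N = 4+12+8+43+6+1 = 74, so the proportions are 0.05405, 0.16216, 0.10811, 0.58108, 0.08108, 0.01351 (working shown to 5 dp, full precision carried).
D = 0.05405² + 0.16216² + 0.10811² + 0.58108² + 0.08108² + 0.01351² = 0.00292 + 0.02630 + 0.01169 + 0.33766 + 0.00657 + 0.00018 = 0.38532.
To 3 decimal places, D = 0.385.

0.385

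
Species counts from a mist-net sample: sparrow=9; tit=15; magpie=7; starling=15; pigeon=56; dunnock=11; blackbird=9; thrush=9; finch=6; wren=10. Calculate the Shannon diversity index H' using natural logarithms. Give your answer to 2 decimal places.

2.00

Total N = 9+15+7+15+56+11+9+9+6+10 = 147, so the proportions are 0.0612, 0.102, 0.0476, 0.102, 0.381, 0.0748, 0.0612, 0.0612, 0.0408, 0.068 (working shown to 4 dp, full precision carried).
Each pᵢ ln pᵢ term: 0.0612×(-2.7932)=-0.1710, 0.102×(-2.2824)=-0.2329, 0.0476×(-3.0445)=-0.1450, 0.102×(-2.2824)=-0.2329, 0.381×(-0.9651)=-0.3676, 0.0748×(-2.5925)=-0.1940, 0.0612×(-2.7932)=-0.1710, 0.0612×(-2.7932)=-0.1710, 0.0408×(-3.1987)=-0.1306, 0.068×(-2.6878)=-0.1828.
Sum = -1.9989, so H' = 2.00.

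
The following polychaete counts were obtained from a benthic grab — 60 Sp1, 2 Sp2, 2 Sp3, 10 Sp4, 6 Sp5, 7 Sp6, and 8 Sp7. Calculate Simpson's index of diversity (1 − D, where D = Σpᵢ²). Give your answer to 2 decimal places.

0.57

Total N = 60+2+2+10+6+7+8 = 95, so the proportions are 0.6316, 0.0211, 0.0211, 0.1053, 0.0632, 0.0737, 0.0842 (working shown to 4 dp, full precision carried).
D = 0.6316² + 0.0211² + 0.0211² + 0.1053² + 0.0632² + 0.0737² + 0.0842² = 0.3989 + 0.0004 + 0.0004 + 0.0111 + 0.0040 + 0.0054 + 0.0071 = 0.4274.
So 1 − D = 0.5726, i.e. 0.57 to 2 decimal places.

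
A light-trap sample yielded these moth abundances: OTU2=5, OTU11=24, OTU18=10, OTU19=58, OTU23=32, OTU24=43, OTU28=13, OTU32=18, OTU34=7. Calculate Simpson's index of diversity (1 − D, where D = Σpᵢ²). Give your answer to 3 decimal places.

Total N = 5+24+10+58+32+43+13+18+7 = 210, so the proportions are 0.02381, 0.11429, 0.04762, 0.27619, 0.15238, 0.20476, 0.0619, 0.08571, 0.03333 (working shown to 5 dp, full precision carried).
D = 0.02381² + 0.11429² + 0.04762² + 0.27619² + 0.15238² + 0.20476² + 0.0619² + 0.08571² + 0.03333² = 0.00057 + 0.01306 + 0.00227 + 0.07628 + 0.02322 + 0.04193 + 0.00383 + 0.00735 + 0.00111 = 0.16961.
So 1 − D = 0.83039, i.e. 0.830 to 3 decimal places.

0.830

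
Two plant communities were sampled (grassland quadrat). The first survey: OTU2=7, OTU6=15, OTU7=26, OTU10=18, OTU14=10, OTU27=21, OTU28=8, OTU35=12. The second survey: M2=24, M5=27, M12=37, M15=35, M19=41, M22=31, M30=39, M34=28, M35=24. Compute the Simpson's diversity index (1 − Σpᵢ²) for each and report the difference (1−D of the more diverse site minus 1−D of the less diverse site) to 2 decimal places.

0.03

The first survey: N=117, proportions 0.0598, 0.1282, 0.2222, 0.1538, 0.0855, 0.1795, 0.0684, 0.1026, giving 1−D = 0.8522 (working shown to 4 dp, full precision carried).
The second survey: N=286, proportions 0.0839, 0.0944, 0.1294, 0.1224, 0.1434, 0.1084, 0.1364, 0.0979, 0.0839, giving 1−D = 0.8848.
Difference = |0.8522 − 0.8848| = 0.0326, i.e. 0.03 to 2 decimal places.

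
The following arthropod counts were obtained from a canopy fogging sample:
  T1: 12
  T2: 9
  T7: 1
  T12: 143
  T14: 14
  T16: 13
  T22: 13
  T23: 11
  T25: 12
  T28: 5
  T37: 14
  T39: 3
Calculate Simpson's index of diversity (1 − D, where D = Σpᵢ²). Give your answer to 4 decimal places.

0.6527

Total N = 12+9+1+143+14+13+13+11+12+5+14+3 = 250, so the proportions are 0.048, 0.036, 0.004, 0.572, 0.056, 0.052, 0.052, 0.044, 0.048, 0.02, 0.056, 0.012 (working shown to 6 dp, full precision carried).
D = 0.048² + 0.036² + 0.004² + 0.572² + 0.056² + 0.052² + 0.052² + 0.044² + 0.048² + 0.02² + 0.056² + 0.012² = 0.002304 + 0.001296 + 0.000016 + 0.327184 + 0.003136 + 0.002704 + 0.002704 + 0.001936 + 0.002304 + 0.000400 + 0.003136 + 0.000144 = 0.347264.
So 1 − D = 0.652736, i.e. 0.6527 to 4 decimal places.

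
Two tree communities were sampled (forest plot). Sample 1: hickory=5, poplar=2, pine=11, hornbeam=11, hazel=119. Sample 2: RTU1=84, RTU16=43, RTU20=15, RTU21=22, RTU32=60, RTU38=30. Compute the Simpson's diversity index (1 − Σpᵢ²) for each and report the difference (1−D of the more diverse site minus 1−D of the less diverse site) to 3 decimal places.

Sample 1: N=148, proportions 0.03378, 0.01351, 0.07432, 0.07432, 0.80405, giving 1−D = 0.34112 (working shown to 5 dp, full precision carried).
Sample 2: N=254, proportions 0.33071, 0.16929, 0.05906, 0.08661, 0.23622, 0.11811, giving 1−D = 0.78123.
Difference = |0.34112 − 0.78123| = 0.44011, i.e. 0.440 to 3 decimal places.

0.440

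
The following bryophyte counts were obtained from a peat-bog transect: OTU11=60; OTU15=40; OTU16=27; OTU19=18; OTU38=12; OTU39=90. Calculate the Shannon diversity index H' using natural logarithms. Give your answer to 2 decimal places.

1.59

Total N = 60+40+27+18+12+90 = 247, so the proportions are 0.2429, 0.1619, 0.1093, 0.0729, 0.0486, 0.3644 (working shown to 4 dp, full precision carried).
Each pᵢ ln pᵢ term: 0.2429×(-1.4150)=-0.3437, 0.1619×(-1.8205)=-0.2948, 0.1093×(-2.2136)=-0.2420, 0.0729×(-2.6190)=-0.1909, 0.0486×(-3.0245)=-0.1469, 0.3644×(-1.0096)=-0.3679.
Sum = -1.5862, so H' = 1.59.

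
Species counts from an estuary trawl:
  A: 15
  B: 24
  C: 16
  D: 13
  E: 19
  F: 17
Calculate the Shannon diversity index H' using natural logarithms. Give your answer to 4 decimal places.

1.7722

Total N = 15+24+16+13+19+17 = 104, so the proportions are 0.144231, 0.230769, 0.153846, 0.125, 0.182692, 0.163462 (working shown to 6 dp, full precision carried).
Each pᵢ ln pᵢ term: 0.144231×(-1.936341)=-0.279280, 0.230769×(-1.466337)=-0.338385, 0.153846×(-1.871802)=-0.287970, 0.125×(-2.079442)=-0.259930, 0.182692×(-1.699952)=-0.310568, 0.163462×(-1.811178)=-0.296058.
Sum = -1.772191, so H' = 1.7722.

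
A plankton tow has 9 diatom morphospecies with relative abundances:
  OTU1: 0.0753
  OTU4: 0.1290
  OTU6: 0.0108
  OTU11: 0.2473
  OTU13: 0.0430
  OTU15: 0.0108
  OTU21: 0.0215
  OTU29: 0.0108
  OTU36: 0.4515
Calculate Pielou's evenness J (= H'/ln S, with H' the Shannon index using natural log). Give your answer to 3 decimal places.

0.695

H' = −Σ pᵢ ln pᵢ = −((-0.19475) + (-0.26418) + (-0.04890) + (-0.34552) + (-0.13530) + (-0.04890) + (-0.08255) + (-0.04890) + (-0.35902)) = 1.52804 (working shown to 5 dp, full precision carried).
With S = 9 species, ln S = 2.19722, so J = 1.52804/2.19722 = 0.69544, i.e. 0.695 to 3 decimal places.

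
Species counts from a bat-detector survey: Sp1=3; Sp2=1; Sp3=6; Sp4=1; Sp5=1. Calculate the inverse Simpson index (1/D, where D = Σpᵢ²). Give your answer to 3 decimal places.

3.000

Total N = 3+1+6+1+1 = 12, so the proportions are 0.25, 0.083333, 0.5, 0.083333, 0.083333 (working shown to 6 dp, full precision carried).
D = 0.25² + 0.083333² + 0.5² + 0.083333² + 0.083333² = 0.062500 + 0.006944 + 0.250000 + 0.006944 + 0.006944 = 0.333333.
So 1/D = 3.00000, i.e. 3.000 to 3 decimal places.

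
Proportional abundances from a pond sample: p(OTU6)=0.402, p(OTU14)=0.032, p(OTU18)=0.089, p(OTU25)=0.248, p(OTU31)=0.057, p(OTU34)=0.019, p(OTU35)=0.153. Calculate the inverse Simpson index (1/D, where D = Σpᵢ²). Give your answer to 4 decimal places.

3.8599

D = 0.402² + 0.032² + 0.089² + 0.248² + 0.057² + 0.019² + 0.153² = 0.16160400 + 0.00102400 + 0.00792100 + 0.06150400 + 0.00324900 + 0.00036100 + 0.02340900 = 0.25907200 (working shown to 8 dp, full precision carried).
So 1/D = 3.859931, i.e. 3.8599 to 4 decimal places.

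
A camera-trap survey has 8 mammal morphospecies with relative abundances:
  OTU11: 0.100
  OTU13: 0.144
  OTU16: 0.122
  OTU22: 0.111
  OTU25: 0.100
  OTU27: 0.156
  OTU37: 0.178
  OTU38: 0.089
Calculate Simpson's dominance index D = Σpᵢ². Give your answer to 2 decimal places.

0.13

D = 0.1² + 0.144² + 0.122² + 0.111² + 0.1² + 0.156² + 0.178² + 0.089² = 0.0100 + 0.0207 + 0.0149 + 0.0123 + 0.0100 + 0.0243 + 0.0317 + 0.0079 = 0.1319 (working shown to 4 dp, full precision carried).
To 2 decimal places, D = 0.13.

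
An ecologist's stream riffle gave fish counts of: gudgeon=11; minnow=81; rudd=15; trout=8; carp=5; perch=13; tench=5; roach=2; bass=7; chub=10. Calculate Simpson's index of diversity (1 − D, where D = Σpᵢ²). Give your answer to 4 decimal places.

0.7021

Total N = 11+81+15+8+5+13+5+2+7+10 = 157, so the proportions are 0.070064, 0.515924, 0.095541, 0.050955, 0.031847, 0.082803, 0.031847, 0.012739, 0.044586, 0.063694 (working shown to 6 dp, full precision carried).
D = 0.070064² + 0.515924² + 0.095541² + 0.050955² + 0.031847² + 0.082803² + 0.031847² + 0.012739² + 0.044586² + 0.063694² = 0.004909 + 0.266177 + 0.009128 + 0.002596 + 0.001014 + 0.006856 + 0.001014 + 0.000162 + 0.001988 + 0.004057 = 0.297903.
So 1 − D = 0.702097, i.e. 0.7021 to 4 decimal places.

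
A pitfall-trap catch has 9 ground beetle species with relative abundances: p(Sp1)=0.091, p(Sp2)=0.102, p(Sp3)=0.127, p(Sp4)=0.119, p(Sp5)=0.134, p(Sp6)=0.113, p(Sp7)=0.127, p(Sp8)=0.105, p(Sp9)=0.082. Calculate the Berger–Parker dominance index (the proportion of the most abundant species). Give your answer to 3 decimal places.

The largest proportion is 0.134, i.e. d = 0.134 to 3 decimal places.

0.134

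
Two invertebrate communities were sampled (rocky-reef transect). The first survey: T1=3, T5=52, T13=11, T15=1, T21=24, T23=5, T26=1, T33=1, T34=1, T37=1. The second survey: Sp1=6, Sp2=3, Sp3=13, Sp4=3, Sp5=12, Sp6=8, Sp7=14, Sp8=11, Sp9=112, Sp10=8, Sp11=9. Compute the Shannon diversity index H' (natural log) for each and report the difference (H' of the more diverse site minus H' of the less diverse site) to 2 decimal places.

0.24

The first survey: N=100, proportions 0.03, 0.52, 0.11, 0.01, 0.24, 0.05, 0.01, 0.01, 0.01, 0.01, giving H' = 1.41059 (working shown to 5 dp, full precision carried).
The second survey: N=199, proportions 0.03015, 0.01508, 0.06533, 0.01508, 0.0603, 0.0402, 0.07035, 0.05528, 0.56281, 0.0402, 0.04523, giving H' = 1.64834.
Difference = |1.41059 − 1.64834| = 0.23775, i.e. 0.24 to 2 decimal places.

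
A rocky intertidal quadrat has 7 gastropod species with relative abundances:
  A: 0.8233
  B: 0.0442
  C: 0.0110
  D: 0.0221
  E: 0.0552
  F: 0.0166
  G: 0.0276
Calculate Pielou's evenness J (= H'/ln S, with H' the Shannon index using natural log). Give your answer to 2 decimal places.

0.39

H' = −Σ pᵢ ln pᵢ = −((-0.1601) + (-0.1379) + (-0.0496) + (-0.0842) + (-0.1599) + (-0.0680) + (-0.0991)) = 0.7588 (working shown to 4 dp, full precision carried).
With S = 7 species, ln S = 1.9459, so J = 0.7588/1.9459 = 0.3900, i.e. 0.39 to 2 decimal places.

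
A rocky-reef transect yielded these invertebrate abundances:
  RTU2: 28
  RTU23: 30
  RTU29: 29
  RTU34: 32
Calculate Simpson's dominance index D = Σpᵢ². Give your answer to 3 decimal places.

Total N = 28+30+29+32 = 119, so the proportions are 0.23529, 0.2521, 0.2437, 0.26891 (working shown to 5 dp, full precision carried).
D = 0.23529² + 0.2521² + 0.2437² + 0.26891² = 0.05536 + 0.06355 + 0.05939 + 0.07231 = 0.25062.
To 3 decimal places, D = 0.251.

0.251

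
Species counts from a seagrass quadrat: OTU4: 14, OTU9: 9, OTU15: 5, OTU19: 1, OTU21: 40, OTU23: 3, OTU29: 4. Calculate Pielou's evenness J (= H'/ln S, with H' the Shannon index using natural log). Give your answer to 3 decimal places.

0.730

Total N = 14+9+5+1+40+3+4 = 76, so the proportions are 0.18421, 0.11842, 0.06579, 0.01316, 0.52632, 0.03947, 0.05263 (working shown to 5 dp, full precision carried).
H' = −Σ pᵢ ln pᵢ = −((-0.31162) + (-0.25265) + (-0.17903) + (-0.05698) + (-0.33782) + (-0.12758) + (-0.15497)) = 1.42066.
With S = 7 species, ln S = 1.94591, so J = 1.42066/1.94591 = 0.73008, i.e. 0.730 to 3 decimal places.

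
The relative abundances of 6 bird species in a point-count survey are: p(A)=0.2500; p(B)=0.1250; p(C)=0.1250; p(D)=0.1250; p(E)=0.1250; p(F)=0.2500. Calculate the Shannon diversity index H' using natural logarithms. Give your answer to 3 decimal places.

1.733

Each pᵢ ln pᵢ term (working shown to 5 dp, full precision carried): 0.25×(-1.38629)=-0.34657, 0.125×(-2.07944)=-0.25993, 0.125×(-2.07944)=-0.25993, 0.125×(-2.07944)=-0.25993, 0.125×(-2.07944)=-0.25993, 0.25×(-1.38629)=-0.34657.
Sum = -1.73287, so H' = 1.733.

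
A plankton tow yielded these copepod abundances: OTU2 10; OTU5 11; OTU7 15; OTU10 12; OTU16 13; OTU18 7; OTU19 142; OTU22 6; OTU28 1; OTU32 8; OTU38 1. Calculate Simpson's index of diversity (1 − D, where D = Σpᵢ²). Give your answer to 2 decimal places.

0.59

Total N = 10+11+15+12+13+7+142+6+1+8+1 = 226, so the proportions are 0.0442, 0.0487, 0.0664, 0.0531, 0.0575, 0.031, 0.6283, 0.0265, 0.0044, 0.0354, 0.0044 (working shown to 4 dp, full precision carried).
D = 0.0442² + 0.0487² + 0.0664² + 0.0531² + 0.0575² + 0.031² + 0.6283² + 0.0265² + 0.0044² + 0.0354² + 0.0044² = 0.0020 + 0.0024 + 0.0044 + 0.0028 + 0.0033 + 0.0010 + 0.3948 + 0.0007 + 0.0000 + 0.0013 + 0.0000 = 0.4126.
So 1 − D = 0.5874, i.e. 0.59 to 2 decimal places.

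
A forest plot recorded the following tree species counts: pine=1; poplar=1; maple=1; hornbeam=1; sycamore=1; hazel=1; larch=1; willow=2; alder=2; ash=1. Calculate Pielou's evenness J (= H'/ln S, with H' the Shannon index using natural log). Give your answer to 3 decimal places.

Total N = 1+1+1+1+1+1+1+2+2+1 = 12, so the proportions are 0.08333, 0.08333, 0.08333, 0.08333, 0.08333, 0.08333, 0.08333, 0.16667, 0.16667, 0.08333 (working shown to 5 dp, full precision carried).
H' = −Σ pᵢ ln pᵢ = −((-0.20708) + (-0.20708) + (-0.20708) + (-0.20708) + (-0.20708) + (-0.20708) + (-0.20708) + (-0.29863) + (-0.29863) + (-0.20708)) = 2.25386.
With S = 10 species, ln S = 2.30259, so J = 2.25386/2.30259 = 0.97884, i.e. 0.979 to 3 decimal places.

0.979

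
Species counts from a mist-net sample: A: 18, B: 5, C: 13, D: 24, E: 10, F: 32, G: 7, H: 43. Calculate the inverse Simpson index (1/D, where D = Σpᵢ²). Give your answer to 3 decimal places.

Total N = 18+5+13+24+10+32+7+43 = 152, so the proportions are 0.1184211, 0.0328947, 0.0855263, 0.1578947, 0.0657895, 0.2105263, 0.0460526, 0.2828947 (working shown to 7 dp, full precision carried).
D = 0.1184211² + 0.0328947² + 0.0855263² + 0.1578947² + 0.0657895² + 0.2105263² + 0.0460526² + 0.2828947² = 0.0140235 + 0.0010821 + 0.0073148 + 0.0249307 + 0.0043283 + 0.0443213 + 0.0021208 + 0.0800294 = 0.1781510.
So 1/D = 5.61322, i.e. 5.613 to 3 decimal places.

5.613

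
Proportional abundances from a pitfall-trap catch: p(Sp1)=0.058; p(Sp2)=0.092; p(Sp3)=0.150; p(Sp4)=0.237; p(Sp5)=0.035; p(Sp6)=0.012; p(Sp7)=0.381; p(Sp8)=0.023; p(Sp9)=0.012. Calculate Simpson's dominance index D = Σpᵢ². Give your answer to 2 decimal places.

D = 0.058² + 0.092² + 0.15² + 0.237² + 0.035² + 0.012² + 0.381² + 0.023² + 0.012² = 0.0034 + 0.0085 + 0.0225 + 0.0562 + 0.0012 + 0.0001 + 0.1452 + 0.0005 + 0.0001 = 0.2377 (working shown to 4 dp, full precision carried).
To 2 decimal places, D = 0.24.

0.24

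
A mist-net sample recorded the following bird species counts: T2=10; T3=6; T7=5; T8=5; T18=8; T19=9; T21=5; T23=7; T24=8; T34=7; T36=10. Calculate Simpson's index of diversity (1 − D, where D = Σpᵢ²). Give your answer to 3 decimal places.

Total N = 10+6+5+5+8+9+5+7+8+7+10 = 80, so the proportions are 0.125, 0.075, 0.0625, 0.0625, 0.1, 0.1125, 0.0625, 0.0875, 0.1, 0.0875, 0.125 (working shown to 5 dp, full precision carried).
D = 0.125² + 0.075² + 0.0625² + 0.0625² + 0.1² + 0.1125² + 0.0625² + 0.0875² + 0.1² + 0.0875² + 0.125² = 0.01562 + 0.00562 + 0.00391 + 0.00391 + 0.01000 + 0.01266 + 0.00391 + 0.00766 + 0.01000 + 0.00766 + 0.01562 = 0.09656.
So 1 − D = 0.90344, i.e. 0.903 to 3 decimal places.

0.903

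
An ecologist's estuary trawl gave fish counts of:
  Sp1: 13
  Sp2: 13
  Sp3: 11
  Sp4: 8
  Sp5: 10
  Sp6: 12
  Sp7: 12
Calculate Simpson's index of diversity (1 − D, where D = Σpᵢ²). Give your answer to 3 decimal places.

Total N = 13+13+11+8+10+12+12 = 79, so the proportions are 0.16456, 0.16456, 0.13924, 0.10127, 0.12658, 0.1519, 0.1519 (working shown to 5 dp, full precision carried).
D = 0.16456² + 0.16456² + 0.13924² + 0.10127² + 0.12658² + 0.1519² + 0.1519² = 0.02708 + 0.02708 + 0.01939 + 0.01025 + 0.01602 + 0.02307 + 0.02307 = 0.14597.
So 1 − D = 0.85403, i.e. 0.854 to 3 decimal places.

0.854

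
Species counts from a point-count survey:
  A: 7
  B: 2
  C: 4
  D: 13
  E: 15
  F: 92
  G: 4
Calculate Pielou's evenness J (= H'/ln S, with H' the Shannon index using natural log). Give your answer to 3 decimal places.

Total N = 7+2+4+13+15+92+4 = 137, so the proportions are 0.05109, 0.0146, 0.0292, 0.09489, 0.10949, 0.67153, 0.0292 (working shown to 5 dp, full precision carried).
H' = −Σ pᵢ ln pᵢ = −((-0.15196) + (-0.06171) + (-0.10317) + (-0.22347) + (-0.24218) + (-0.26740) + (-0.10317)) = 1.15306.
With S = 7 species, ln S = 1.94591, so J = 1.15306/1.94591 = 0.59256, i.e. 0.593 to 3 decimal places.

0.593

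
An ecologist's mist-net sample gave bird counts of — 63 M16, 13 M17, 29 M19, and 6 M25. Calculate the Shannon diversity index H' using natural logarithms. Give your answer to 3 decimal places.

1.081

Total N = 63+13+29+6 = 111, so the proportions are 0.56757, 0.11712, 0.26126, 0.05405 (working shown to 5 dp, full precision carried).
Each pᵢ ln pᵢ term: 0.56757×(-0.56640)=-0.32147, 0.11712×(-2.14458)=-0.25117, 0.26126×(-1.34223)=-0.35067, 0.05405×(-2.91777)=-0.15772.
Sum = -1.08103, so H' = 1.081.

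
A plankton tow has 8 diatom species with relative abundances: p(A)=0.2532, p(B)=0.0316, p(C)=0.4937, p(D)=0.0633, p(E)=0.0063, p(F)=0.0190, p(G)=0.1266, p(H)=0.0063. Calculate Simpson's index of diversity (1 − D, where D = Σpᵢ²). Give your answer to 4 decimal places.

0.6707

D = 0.2532² + 0.0316² + 0.4937² + 0.0633² + 0.0063² + 0.019² + 0.1266² + 0.0063² = 0.064110 + 0.000999 + 0.243740 + 0.004007 + 0.000040 + 0.000361 + 0.016028 + 0.000040 = 0.329323 (working shown to 6 dp, full precision carried).
So 1 − D = 0.670677, i.e. 0.6707 to 4 decimal places.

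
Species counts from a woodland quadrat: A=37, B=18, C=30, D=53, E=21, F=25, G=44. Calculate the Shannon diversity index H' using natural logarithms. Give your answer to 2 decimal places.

Total N = 37+18+30+53+21+25+44 = 228, so the proportions are 0.1623, 0.0789, 0.1316, 0.2325, 0.0921, 0.1096, 0.193 (working shown to 4 dp, full precision carried).
Each pᵢ ln pᵢ term: 0.1623×(-1.8184)=-0.2951, 0.0789×(-2.5390)=-0.2004, 0.1316×(-2.0281)=-0.2669, 0.2325×(-1.4591)=-0.3392, 0.0921×(-2.3848)=-0.2197, 0.1096×(-2.2105)=-0.2424, 0.193×(-1.6452)=-0.3175.
Sum = -1.8811, so H' = 1.88.

1.88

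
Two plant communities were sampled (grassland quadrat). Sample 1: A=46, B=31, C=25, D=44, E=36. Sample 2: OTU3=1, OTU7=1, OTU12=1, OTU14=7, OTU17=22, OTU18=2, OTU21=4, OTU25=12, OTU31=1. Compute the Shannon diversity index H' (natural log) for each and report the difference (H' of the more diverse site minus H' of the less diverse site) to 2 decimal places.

Sample 1: N=182, proportions 0.2527, 0.1703, 0.1374, 0.2418, 0.1978, giving H' = 1.5856 (working shown to 4 dp, full precision carried).
Sample 2: N=51, proportions 0.0196, 0.0196, 0.0196, 0.1373, 0.4314, 0.0392, 0.0784, 0.2353, 0.0196, giving H' = 1.6108.
Difference = |1.5856 − 1.6108| = 0.0252, i.e. 0.03 to 2 decimal places.

0.03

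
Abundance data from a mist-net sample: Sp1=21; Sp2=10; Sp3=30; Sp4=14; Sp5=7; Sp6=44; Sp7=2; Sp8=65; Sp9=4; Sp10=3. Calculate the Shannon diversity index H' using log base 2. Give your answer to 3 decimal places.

Total N = 21+10+30+14+7+44+2+65+4+3 = 200, so the proportions are 0.105, 0.05, 0.15, 0.07, 0.035, 0.22, 0.01, 0.325, 0.02, 0.015 (working shown to 5 dp, full precision carried).
Each pᵢ log₂ pᵢ term: 0.105×(-3.25154)=-0.34141, 0.05×(-4.32193)=-0.21610, 0.15×(-2.73697)=-0.41054, 0.07×(-3.83650)=-0.26856, 0.035×(-4.83650)=-0.16928, 0.22×(-2.18442)=-0.48057, 0.01×(-6.64386)=-0.06644, 0.325×(-1.62149)=-0.52698, 0.02×(-5.64386)=-0.11288, 0.015×(-6.05889)=-0.09088.
Sum = -2.68364, so H' = 2.684.

2.684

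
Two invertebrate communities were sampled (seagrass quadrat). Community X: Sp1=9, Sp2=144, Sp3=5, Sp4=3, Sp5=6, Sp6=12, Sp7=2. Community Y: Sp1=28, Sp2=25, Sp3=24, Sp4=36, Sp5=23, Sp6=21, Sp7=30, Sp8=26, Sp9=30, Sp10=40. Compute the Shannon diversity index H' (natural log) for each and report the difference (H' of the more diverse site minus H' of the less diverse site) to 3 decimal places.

1.443

Community X: N=181, proportions 0.04972, 0.79558, 0.02762, 0.01657, 0.03315, 0.0663, 0.01105, giving H' = 0.84089 (working shown to 5 dp, full precision carried).
Community Y: N=283, proportions 0.09894, 0.08834, 0.08481, 0.12721, 0.08127, 0.0742, 0.10601, 0.09187, 0.10601, 0.14134, giving H' = 2.28346.
Difference = |0.84089 − 2.28346| = 1.44257, i.e. 1.443 to 3 decimal places.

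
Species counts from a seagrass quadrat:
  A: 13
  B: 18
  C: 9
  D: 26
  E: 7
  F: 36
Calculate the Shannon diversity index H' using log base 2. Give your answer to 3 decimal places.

2.368

Total N = 13+18+9+26+7+36 = 109, so the proportions are 0.11927, 0.16514, 0.08257, 0.23853, 0.06422, 0.33028 (working shown to 5 dp, full precision carried).
Each pᵢ log₂ pᵢ term: 0.11927×(-3.06774)=-0.36588, 0.16514×(-2.59826)=-0.42907, 0.08257×(-3.59826)=-0.29710, 0.23853×(-2.06774)=-0.49322, 0.06422×(-3.96083)=-0.25437, 0.33028×(-1.59826)=-0.52787.
Sum = -2.36751, so H' = 2.368.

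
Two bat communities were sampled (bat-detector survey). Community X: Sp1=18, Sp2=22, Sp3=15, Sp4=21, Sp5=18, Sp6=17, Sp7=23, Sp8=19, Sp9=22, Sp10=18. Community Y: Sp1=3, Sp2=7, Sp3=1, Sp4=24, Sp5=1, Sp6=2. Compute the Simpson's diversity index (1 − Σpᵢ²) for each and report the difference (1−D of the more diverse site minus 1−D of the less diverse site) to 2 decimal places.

0.34

Community X: N=193, proportions 0.0933, 0.114, 0.0777, 0.1088, 0.0933, 0.0881, 0.1192, 0.0984, 0.114, 0.0933, giving 1−D = 0.8984 (working shown to 4 dp, full precision carried).
Community Y: N=38, proportions 0.0789, 0.1842, 0.0263, 0.6316, 0.0263, 0.0526, giving 1−D = 0.5568.
Difference = |0.8984 − 0.5568| = 0.3416, i.e. 0.34 to 2 decimal places.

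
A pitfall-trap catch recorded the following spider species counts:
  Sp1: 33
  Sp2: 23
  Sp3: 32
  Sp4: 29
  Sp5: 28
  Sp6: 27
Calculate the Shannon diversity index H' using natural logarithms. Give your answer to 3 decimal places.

1.785

Total N = 33+23+32+29+28+27 = 172, so the proportions are 0.19186, 0.13372, 0.18605, 0.1686, 0.16279, 0.15698 (working shown to 5 dp, full precision carried).
Each pᵢ ln pᵢ term: 0.19186×(-1.65099)=-0.31676, 0.13372×(-2.01200)=-0.26905, 0.18605×(-1.68176)=-0.31289, 0.1686×(-1.78020)=-0.30015, 0.16279×(-1.81529)=-0.29551, 0.15698×(-1.85166)=-0.29067.
Sum = -1.78502, so H' = 1.785.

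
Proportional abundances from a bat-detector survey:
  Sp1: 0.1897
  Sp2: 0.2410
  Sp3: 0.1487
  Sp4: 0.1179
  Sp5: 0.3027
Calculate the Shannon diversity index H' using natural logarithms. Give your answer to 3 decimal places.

Each pᵢ ln pᵢ term (working shown to 5 dp, full precision carried): 0.1897×(-1.66231)=-0.31534, 0.241×(-1.42296)=-0.34293, 0.1487×(-1.90582)=-0.28340, 0.1179×(-2.13792)=-0.25206, 0.3027×(-1.19501)=-0.36173.
Sum = -1.55546, so H' = 1.555.

1.555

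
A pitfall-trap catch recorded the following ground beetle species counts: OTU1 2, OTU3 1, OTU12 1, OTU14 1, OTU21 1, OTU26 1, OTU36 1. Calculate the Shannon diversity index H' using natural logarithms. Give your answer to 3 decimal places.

Total N = 2+1+1+1+1+1+1 = 8, so the proportions are 0.25, 0.125, 0.125, 0.125, 0.125, 0.125, 0.125 (working shown to 5 dp, full precision carried).
Each pᵢ ln pᵢ term: 0.25×(-1.38629)=-0.34657, 0.125×(-2.07944)=-0.25993, 0.125×(-2.07944)=-0.25993, 0.125×(-2.07944)=-0.25993, 0.125×(-2.07944)=-0.25993, 0.125×(-2.07944)=-0.25993, 0.125×(-2.07944)=-0.25993.
Sum = -1.90615, so H' = 1.906.

1.906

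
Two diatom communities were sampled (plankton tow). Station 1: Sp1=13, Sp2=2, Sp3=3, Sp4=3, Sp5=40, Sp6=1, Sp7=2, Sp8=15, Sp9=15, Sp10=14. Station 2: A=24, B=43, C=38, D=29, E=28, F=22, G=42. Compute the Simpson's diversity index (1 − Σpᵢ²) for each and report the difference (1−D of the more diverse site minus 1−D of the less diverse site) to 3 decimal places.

0.058

Station 1: N=108, proportions 0.12037, 0.01852, 0.02778, 0.02778, 0.37037, 0.00926, 0.01852, 0.13889, 0.13889, 0.12963, giving 1−D = 0.79064 (working shown to 5 dp, full precision carried).
Station 2: N=226, proportions 0.10619, 0.19027, 0.16814, 0.12832, 0.12389, 0.09735, 0.18584, giving 1−D = 0.84842.
Difference = |0.79064 − 0.84842| = 0.05778, i.e. 0.058 to 3 decimal places.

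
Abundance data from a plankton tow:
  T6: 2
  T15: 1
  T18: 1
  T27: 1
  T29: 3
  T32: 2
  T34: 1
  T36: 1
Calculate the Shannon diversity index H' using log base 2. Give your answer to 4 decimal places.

2.8554

Total N = 2+1+1+1+3+2+1+1 = 12, so the proportions are 0.166667, 0.083333, 0.083333, 0.083333, 0.25, 0.166667, 0.083333, 0.083333 (working shown to 6 dp, full precision carried).
Each pᵢ log₂ pᵢ term: 0.166667×(-2.584963)=-0.430827, 0.083333×(-3.584963)=-0.298747, 0.083333×(-3.584963)=-0.298747, 0.083333×(-3.584963)=-0.298747, 0.25×(-2.000000)=-0.500000, 0.166667×(-2.584963)=-0.430827, 0.083333×(-3.584963)=-0.298747, 0.083333×(-3.584963)=-0.298747.
Sum = -2.855389, so H' = 2.8554.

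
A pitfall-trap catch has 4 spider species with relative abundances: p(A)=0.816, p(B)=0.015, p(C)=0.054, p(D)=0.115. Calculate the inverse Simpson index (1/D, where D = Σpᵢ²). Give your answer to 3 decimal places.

D = 0.816² + 0.015² + 0.054² + 0.115² = 0.665856 + 0.000225 + 0.002916 + 0.013225 = 0.682222 (working shown to 6 dp, full precision carried).
So 1/D = 1.46580, i.e. 1.466 to 3 decimal places.

1.466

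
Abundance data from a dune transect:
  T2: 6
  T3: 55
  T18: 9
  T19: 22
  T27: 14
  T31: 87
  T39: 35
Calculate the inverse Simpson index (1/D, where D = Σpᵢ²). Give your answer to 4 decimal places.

4.1205

Total N = 6+55+9+22+14+87+35 = 228, so the proportions are 0.02631579, 0.24122807, 0.03947368, 0.09649123, 0.06140351, 0.38157895, 0.15350877 (working shown to 8 dp, full precision carried).
D = 0.02631579² + 0.24122807² + 0.03947368² + 0.09649123² + 0.06140351² + 0.38157895² + 0.15350877² = 0.00069252 + 0.05819098 + 0.00155817 + 0.00931056 + 0.00377039 + 0.14560249 + 0.02356494 = 0.24269006.
So 1/D = 4.120482, i.e. 4.1205 to 4 decimal places.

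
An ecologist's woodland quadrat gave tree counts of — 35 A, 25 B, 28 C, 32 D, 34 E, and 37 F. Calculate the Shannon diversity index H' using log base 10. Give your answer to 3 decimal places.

0.774

Total N = 35+25+28+32+34+37 = 191, so the proportions are 0.18325, 0.13089, 0.1466, 0.16754, 0.17801, 0.19372 (working shown to 5 dp, full precision carried).
Each pᵢ log₁₀ pᵢ term: 0.18325×(-0.73697)=-0.13505, 0.13089×(-0.88309)=-0.11559, 0.1466×(-0.83388)=-0.12224, 0.16754×(-0.77588)=-0.12999, 0.17801×(-0.74955)=-0.13343, 0.19372×(-0.71283)=-0.13809.
Sum = -0.77438, so H' = 0.774.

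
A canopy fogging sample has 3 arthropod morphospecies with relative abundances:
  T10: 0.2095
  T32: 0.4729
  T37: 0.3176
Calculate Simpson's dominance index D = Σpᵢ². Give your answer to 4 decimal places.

0.3684

D = 0.2095² + 0.4729² + 0.3176² = 0.043890 + 0.223634 + 0.100870 = 0.368394 (working shown to 6 dp, full precision carried).
To 4 decimal places, D = 0.3684.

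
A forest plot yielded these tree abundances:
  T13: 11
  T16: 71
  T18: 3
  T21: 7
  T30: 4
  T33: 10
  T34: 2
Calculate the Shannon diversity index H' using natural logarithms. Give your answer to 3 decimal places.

1.202

Total N = 11+71+3+7+4+10+2 = 108, so the proportions are 0.10185, 0.65741, 0.02778, 0.06481, 0.03704, 0.09259, 0.01852 (working shown to 5 dp, full precision carried).
Each pᵢ ln pᵢ term: 0.10185×(-2.28424)=-0.23265, 0.65741×(-0.41945)=-0.27575, 0.02778×(-3.58352)=-0.09954, 0.06481×(-2.73622)=-0.17735, 0.03704×(-3.29584)=-0.12207, 0.09259×(-2.37955)=-0.22033, 0.01852×(-3.98898)=-0.07387.
Sum = -1.20156, so H' = 1.202.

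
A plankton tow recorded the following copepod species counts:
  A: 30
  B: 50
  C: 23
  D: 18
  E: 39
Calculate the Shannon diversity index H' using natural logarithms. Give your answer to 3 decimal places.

Total N = 30+50+23+18+39 = 160, so the proportions are 0.1875, 0.3125, 0.14375, 0.1125, 0.24375 (working shown to 5 dp, full precision carried).
Each pᵢ ln pᵢ term: 0.1875×(-1.67398)=-0.31387, 0.3125×(-1.16315)=-0.36348, 0.14375×(-1.93968)=-0.27883, 0.1125×(-2.18480)=-0.24579, 0.24375×(-1.41161)=-0.34408.
Sum = -1.54605, so H' = 1.546.

1.546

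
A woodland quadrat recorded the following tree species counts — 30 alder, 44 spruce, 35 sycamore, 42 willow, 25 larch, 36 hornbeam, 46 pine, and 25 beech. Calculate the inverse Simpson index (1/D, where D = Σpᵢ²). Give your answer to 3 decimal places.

7.637

Total N = 30+44+35+42+25+36+46+25 = 283, so the proportions are 0.1060071, 0.155477, 0.1236749, 0.1484099, 0.0883392, 0.1272085, 0.1625442, 0.0883392 (working shown to 7 dp, full precision carried).
D = 0.1060071² + 0.155477² + 0.1236749² + 0.1484099² + 0.0883392² + 0.1272085² + 0.1625442² + 0.0883392² = 0.0112375 + 0.0241731 + 0.0152955 + 0.0220255 + 0.0078038 + 0.0161820 + 0.0264206 + 0.0078038 = 0.1309418.
So 1/D = 7.63698, i.e. 7.637 to 3 decimal places.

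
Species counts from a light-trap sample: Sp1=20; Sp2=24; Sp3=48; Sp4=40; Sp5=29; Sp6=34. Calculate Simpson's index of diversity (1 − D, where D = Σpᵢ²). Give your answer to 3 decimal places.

0.819

Total N = 20+24+48+40+29+34 = 195, so the proportions are 0.10256, 0.12308, 0.24615, 0.20513, 0.14872, 0.17436 (working shown to 5 dp, full precision carried).
D = 0.10256² + 0.12308² + 0.24615² + 0.20513² + 0.14872² + 0.17436² = 0.01052 + 0.01515 + 0.06059 + 0.04208 + 0.02212 + 0.03040 = 0.18085.
So 1 − D = 0.81915, i.e. 0.819 to 3 decimal places.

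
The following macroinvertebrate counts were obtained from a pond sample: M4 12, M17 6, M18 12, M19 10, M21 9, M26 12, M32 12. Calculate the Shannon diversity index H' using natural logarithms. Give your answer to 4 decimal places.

1.9230

Total N = 12+6+12+10+9+12+12 = 73, so the proportions are 0.164384, 0.082192, 0.164384, 0.136986, 0.123288, 0.164384, 0.164384 (working shown to 6 dp, full precision carried).
Each pᵢ ln pᵢ term: 0.164384×(-1.805553)=-0.296803, 0.082192×(-2.498700)=-0.205373, 0.164384×(-1.805553)=-0.296803, 0.136986×(-1.987874)=-0.272312, 0.123288×(-2.093235)=-0.258070, 0.164384×(-1.805553)=-0.296803, 0.164384×(-1.805553)=-0.296803.
Sum = -1.922967, so H' = 1.9230.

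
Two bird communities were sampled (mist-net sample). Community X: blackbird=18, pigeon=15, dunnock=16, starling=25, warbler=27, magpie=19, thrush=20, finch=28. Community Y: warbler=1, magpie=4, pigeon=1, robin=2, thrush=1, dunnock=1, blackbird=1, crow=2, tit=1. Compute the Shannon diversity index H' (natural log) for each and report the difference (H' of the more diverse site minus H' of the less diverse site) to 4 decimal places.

0.0098

Community X: N=168, proportions 0.107143, 0.089286, 0.095238, 0.14881, 0.160714, 0.113095, 0.119048, 0.166667, giving H' = 2.054743 (working shown to 6 dp, full precision carried).
Community Y: N=14, proportions 0.071429, 0.285714, 0.071429, 0.142857, 0.071429, 0.071429, 0.071429, 0.142857, 0.071429, giving H' = 2.044931.
Difference = |2.054743 − 2.044931| = 0.009812, i.e. 0.0098 to 4 decimal places.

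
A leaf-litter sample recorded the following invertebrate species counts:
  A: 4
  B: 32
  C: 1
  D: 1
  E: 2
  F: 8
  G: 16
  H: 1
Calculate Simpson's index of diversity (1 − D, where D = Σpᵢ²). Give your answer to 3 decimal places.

0.676

Total N = 4+32+1+1+2+8+16+1 = 65, so the proportions are 0.06154, 0.49231, 0.01538, 0.01538, 0.03077, 0.12308, 0.24615, 0.01538 (working shown to 5 dp, full precision carried).
D = 0.06154² + 0.49231² + 0.01538² + 0.01538² + 0.03077² + 0.12308² + 0.24615² + 0.01538² = 0.00379 + 0.24237 + 0.00024 + 0.00024 + 0.00095 + 0.01515 + 0.06059 + 0.00024 = 0.32355.
So 1 − D = 0.67645, i.e. 0.676 to 3 decimal places.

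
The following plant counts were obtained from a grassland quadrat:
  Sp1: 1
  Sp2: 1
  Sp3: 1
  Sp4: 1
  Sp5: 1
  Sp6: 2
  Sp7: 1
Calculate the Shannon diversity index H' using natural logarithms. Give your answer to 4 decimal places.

Total N = 1+1+1+1+1+2+1 = 8, so the proportions are 0.125, 0.125, 0.125, 0.125, 0.125, 0.25, 0.125 (working shown to 6 dp, full precision carried).
Each pᵢ ln pᵢ term: 0.125×(-2.079442)=-0.259930, 0.125×(-2.079442)=-0.259930, 0.125×(-2.079442)=-0.259930, 0.125×(-2.079442)=-0.259930, 0.125×(-2.079442)=-0.259930, 0.25×(-1.386294)=-0.346574, 0.125×(-2.079442)=-0.259930.
Sum = -1.906155, so H' = 1.9062.

1.9062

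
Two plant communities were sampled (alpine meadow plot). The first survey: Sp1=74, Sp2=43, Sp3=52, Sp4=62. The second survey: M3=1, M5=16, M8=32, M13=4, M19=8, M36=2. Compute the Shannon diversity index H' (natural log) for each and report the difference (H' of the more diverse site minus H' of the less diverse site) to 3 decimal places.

The first survey: N=231, proportions 0.320346, 0.186147, 0.225108, 0.268398, giving H' = 1.366316 (working shown to 6 dp, full precision carried).
The second survey: N=63, proportions 0.015873, 0.253968, 0.507937, 0.063492, 0.126984, 0.031746, giving H' = 1.304532.
Difference = |1.366316 − 1.304532| = 0.061784, i.e. 0.062 to 3 decimal places.

0.062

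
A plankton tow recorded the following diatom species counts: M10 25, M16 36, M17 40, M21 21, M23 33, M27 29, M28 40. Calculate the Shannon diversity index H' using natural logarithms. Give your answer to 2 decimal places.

1.92

Total N = 25+36+40+21+33+29+40 = 224, so the proportions are 0.1116, 0.1607, 0.1786, 0.0938, 0.1473, 0.1295, 0.1786 (working shown to 4 dp, full precision carried).
Each pᵢ ln pᵢ term: 0.1116×(-2.1928)=-0.2447, 0.1607×(-1.8281)=-0.2938, 0.1786×(-1.7228)=-0.3076, 0.0938×(-2.3671)=-0.2219, 0.1473×(-1.9151)=-0.2821, 0.1295×(-2.0444)=-0.2647, 0.1786×(-1.7228)=-0.3076.
Sum = -1.9225, so H' = 1.92.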